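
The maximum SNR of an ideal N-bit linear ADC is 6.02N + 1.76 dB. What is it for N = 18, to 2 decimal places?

110.12 dB

6.02 × 18 + 1.76 = 110.12 dB.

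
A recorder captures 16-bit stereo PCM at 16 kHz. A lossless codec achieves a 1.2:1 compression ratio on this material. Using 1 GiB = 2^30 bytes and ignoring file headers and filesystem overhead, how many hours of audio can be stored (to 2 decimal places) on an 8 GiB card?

Uncompressed byte rate = 16,000 × 2 × 2 = 64,000 bytes/s.
After 1.2:1 compression, effective rate ≈ 53333.33 bytes/s.
Capacity = 8 × 1,073,741,824 = 8,589,934,592 bytes.
8,589,934,592 / effective rate ≈ 161061.27 s → 44.74 hours.

44.74 hours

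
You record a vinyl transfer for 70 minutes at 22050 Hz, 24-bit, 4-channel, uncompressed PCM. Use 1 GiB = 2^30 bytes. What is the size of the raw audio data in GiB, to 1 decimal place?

1.0 GiB

Duration = 70 minutes = 4,200 s.
Bytes = 22,050 samples/s × 4,200 s × 3 bytes/sample × 4 ch = 1,111,320,000 bytes.
1,111,320,000 / 1,073,741,824 = 1.0 GiB.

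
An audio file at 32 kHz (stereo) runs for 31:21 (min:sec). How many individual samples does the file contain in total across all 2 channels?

31:21 (min:sec) = 1,881 s.
32,000 × 1,881 s × 2 ch = 120,384,000 samples.

120,384,000 samples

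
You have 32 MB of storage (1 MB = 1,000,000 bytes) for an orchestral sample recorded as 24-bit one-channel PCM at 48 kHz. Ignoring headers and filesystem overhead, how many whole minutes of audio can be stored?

3 minutes

Uncompressed byte rate = 48,000 × 3 × 1 = 144,000 bytes/s.
Capacity = 32 × 1,000,000 = 32,000,000 bytes.
32,000,000 / 144,000 ≈ 222.22 s → 3 minutes.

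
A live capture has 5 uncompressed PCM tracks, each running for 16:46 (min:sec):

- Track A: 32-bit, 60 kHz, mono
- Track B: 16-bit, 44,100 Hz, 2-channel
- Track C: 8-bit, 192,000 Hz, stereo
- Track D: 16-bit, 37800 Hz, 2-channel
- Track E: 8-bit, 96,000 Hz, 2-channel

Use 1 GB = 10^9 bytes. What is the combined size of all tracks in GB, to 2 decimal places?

1.15 GB

16:46 (min:sec) = 1,006 s.
Track A: 60,000 × 1,006 × 4 × 1 = 241,440,000 bytes.
Track B: 44,100 × 1,006 × 2 × 2 = 177,458,400 bytes.
Track C: 192,000 × 1,006 × 1 × 2 = 386,304,000 bytes.
Track D: 37,800 × 1,006 × 2 × 2 = 152,107,200 bytes.
Track E: 96,000 × 1,006 × 1 × 2 = 193,152,000 bytes.
Total = 1,150,461,600 bytes = 1.15 GB.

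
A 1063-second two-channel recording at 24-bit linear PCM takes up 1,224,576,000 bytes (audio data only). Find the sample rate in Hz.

Bytes = sample_rate × seconds × bytes_per_sample × channels.
sample_rate = 1,224,576,000 / (1,063 × 3 × 2) = 1,224,576,000 / 6,378 = 192,000 Hz.

192,000 Hz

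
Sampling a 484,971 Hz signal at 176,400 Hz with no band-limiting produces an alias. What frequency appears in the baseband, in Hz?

Nyquist = 176,400/2 = 88,200 Hz; 484,971 Hz exceeds it.
Alias = |484,971 − 3×176,400| = |484,971 − 529,200| = 44,229 Hz.

44,229 Hz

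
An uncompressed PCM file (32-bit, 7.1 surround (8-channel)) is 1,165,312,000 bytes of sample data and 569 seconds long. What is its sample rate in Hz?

Bytes = sample_rate × seconds × bytes_per_sample × channels.
sample_rate = 1,165,312,000 / (569 × 4 × 8) = 1,165,312,000 / 18,208 = 64,000 Hz.

64,000 Hz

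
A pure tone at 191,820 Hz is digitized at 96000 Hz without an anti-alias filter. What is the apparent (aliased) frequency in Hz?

Nyquist = 96,000/2 = 48,000 Hz; 191,820 Hz exceeds it.
Alias = |191,820 − 2×96,000| = |191,820 − 192,000| = 180 Hz.

180 Hz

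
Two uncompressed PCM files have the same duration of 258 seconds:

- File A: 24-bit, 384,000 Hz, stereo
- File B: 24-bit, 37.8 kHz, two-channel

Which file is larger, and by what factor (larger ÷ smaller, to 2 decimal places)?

File A, by a factor of 10.16

File A: 384,000 × 3 × 2 = 2,304,000 bytes/s.
File B: 37,800 × 3 × 2 = 226,800 bytes/s.
File A is larger; ratio = 594,432,000 / 58,514,400 = 10.16.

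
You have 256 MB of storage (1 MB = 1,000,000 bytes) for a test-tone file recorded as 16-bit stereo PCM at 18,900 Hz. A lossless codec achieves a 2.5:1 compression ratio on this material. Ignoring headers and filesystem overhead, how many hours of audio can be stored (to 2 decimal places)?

2.35 hours

Uncompressed byte rate = 18,900 × 2 × 2 = 75,600 bytes/s.
After 2.5:1 compression, effective rate ≈ 30240 bytes/s.
Capacity = 256 × 1,000,000 = 256,000,000 bytes.
256,000,000 / effective rate ≈ 8465.61 s → 2.35 hours.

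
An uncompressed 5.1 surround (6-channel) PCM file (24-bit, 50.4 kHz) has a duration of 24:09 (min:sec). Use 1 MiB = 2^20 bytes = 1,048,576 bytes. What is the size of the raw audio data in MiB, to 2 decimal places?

Duration = 24:09 (min:sec) = 1,449 s.
Bytes = 50,400 samples/s × 1,449 s × 3 bytes/sample × 6 ch = 1,314,532,800 bytes.
1,314,532,800 / 1,048,576 = 1253.64 MiB.

1253.64 MiB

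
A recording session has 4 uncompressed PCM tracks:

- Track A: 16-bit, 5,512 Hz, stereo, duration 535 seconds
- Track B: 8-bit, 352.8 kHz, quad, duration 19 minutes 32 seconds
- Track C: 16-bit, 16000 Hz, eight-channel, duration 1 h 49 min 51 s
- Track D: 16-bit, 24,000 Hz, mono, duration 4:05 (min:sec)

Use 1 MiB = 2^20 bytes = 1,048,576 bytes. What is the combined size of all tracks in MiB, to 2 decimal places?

Track A: 5,512 × 535 × 2 × 2 = 11,795,680 bytes.
Track B: 19 minutes 32 seconds = 1,172 s; 352,800 × 1,172 × 1 × 4 = 1,653,926,400 bytes.
Track C: 1 h 49 min 51 s = 6,591 s; 16,000 × 6,591 × 2 × 8 = 1,687,296,000 bytes.
Track D: 4:05 (min:sec) = 245 s; 24,000 × 245 × 2 × 1 = 11,760,000 bytes.
Total = 3,364,778,080 bytes = 3208.90 MiB.

3208.90 MiB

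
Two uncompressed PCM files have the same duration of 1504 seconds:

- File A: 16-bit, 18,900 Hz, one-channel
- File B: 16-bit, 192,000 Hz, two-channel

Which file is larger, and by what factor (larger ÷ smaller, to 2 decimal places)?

File A: 18,900 × 2 × 1 = 37,800 bytes/s.
File B: 192,000 × 2 × 2 = 768,000 bytes/s.
File B is larger; ratio = 1,155,072,000 / 56,851,200 = 20.32.

File B, by a factor of 20.32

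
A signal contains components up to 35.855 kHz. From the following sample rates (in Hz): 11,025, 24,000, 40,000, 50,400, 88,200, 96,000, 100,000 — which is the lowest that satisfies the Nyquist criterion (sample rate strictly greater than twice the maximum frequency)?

88,200 Hz

Need sample rate > 2 × 35,855 = 71,710 Hz.
Lowest listed rate above 71,710 Hz is 88,200 Hz.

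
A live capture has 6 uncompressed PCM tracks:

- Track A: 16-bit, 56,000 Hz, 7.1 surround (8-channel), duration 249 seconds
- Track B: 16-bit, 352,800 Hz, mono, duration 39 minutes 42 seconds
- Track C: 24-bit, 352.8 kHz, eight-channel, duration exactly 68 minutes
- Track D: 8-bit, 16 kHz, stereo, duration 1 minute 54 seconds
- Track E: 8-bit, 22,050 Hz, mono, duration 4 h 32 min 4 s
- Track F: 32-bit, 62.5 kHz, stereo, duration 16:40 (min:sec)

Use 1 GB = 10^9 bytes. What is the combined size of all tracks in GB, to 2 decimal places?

37.31 GB

Track A: 56,000 × 249 × 2 × 8 = 223,104,000 bytes.
Track B: 39 minutes 42 seconds = 2,382 s; 352,800 × 2,382 × 2 × 1 = 1,680,739,200 bytes.
Track C: exactly 68 minutes = 4,080 s; 352,800 × 4,080 × 3 × 8 = 34,546,176,000 bytes.
Track D: 1 minute 54 seconds = 114 s; 16,000 × 114 × 1 × 2 = 3,648,000 bytes.
Track E: 4 h 32 min 4 s = 16,324 s; 22,050 × 16,324 × 1 × 1 = 359,944,200 bytes.
Track F: 16:40 (min:sec) = 1,000 s; 62,500 × 1,000 × 4 × 2 = 500,000,000 bytes.
Total = 37,313,611,400 bytes = 37.31 GB.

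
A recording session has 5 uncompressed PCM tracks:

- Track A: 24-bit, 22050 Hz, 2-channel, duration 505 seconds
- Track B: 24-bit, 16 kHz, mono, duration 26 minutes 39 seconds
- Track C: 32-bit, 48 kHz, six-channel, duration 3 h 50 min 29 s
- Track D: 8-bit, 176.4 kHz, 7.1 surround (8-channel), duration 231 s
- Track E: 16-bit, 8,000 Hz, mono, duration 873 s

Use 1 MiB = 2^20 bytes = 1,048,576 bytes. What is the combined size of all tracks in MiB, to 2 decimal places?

Track A: 22,050 × 505 × 3 × 2 = 66,811,500 bytes.
Track B: 26 minutes 39 seconds = 1,599 s; 16,000 × 1,599 × 3 × 1 = 76,752,000 bytes.
Track C: 3 h 50 min 29 s = 13,829 s; 48,000 × 13,829 × 4 × 6 = 15,931,008,000 bytes.
Track D: 176,400 × 231 × 1 × 8 = 325,987,200 bytes.
Track E: 8,000 × 873 × 2 × 1 = 13,968,000 bytes.
Total = 16,414,526,700 bytes = 15654.11 MiB.

15654.11 MiB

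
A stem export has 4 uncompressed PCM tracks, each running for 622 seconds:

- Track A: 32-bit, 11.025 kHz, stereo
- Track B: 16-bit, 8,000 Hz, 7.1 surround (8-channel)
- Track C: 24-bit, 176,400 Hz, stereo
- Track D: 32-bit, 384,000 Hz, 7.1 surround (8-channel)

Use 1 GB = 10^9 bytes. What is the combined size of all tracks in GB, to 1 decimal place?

8.4 GB

Track A: 11,025 × 622 × 4 × 2 = 54,860,400 bytes.
Track B: 8,000 × 622 × 2 × 8 = 79,616,000 bytes.
Track C: 176,400 × 622 × 3 × 2 = 658,324,800 bytes.
Track D: 384,000 × 622 × 4 × 8 = 7,643,136,000 bytes.
Total = 8,435,937,200 bytes = 8.4 GB.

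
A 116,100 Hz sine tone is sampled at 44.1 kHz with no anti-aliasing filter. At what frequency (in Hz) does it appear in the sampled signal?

16,200 Hz

Nyquist = 44,100/2 = 22,050 Hz; 116,100 Hz exceeds it.
Alias = |116,100 − 3×44,100| = |116,100 − 132,300| = 16,200 Hz.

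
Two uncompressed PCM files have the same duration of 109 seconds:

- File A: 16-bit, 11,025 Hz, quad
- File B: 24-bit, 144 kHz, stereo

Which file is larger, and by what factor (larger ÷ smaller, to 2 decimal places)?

File A: 11,025 × 2 × 4 = 88,200 bytes/s.
File B: 144,000 × 3 × 2 = 864,000 bytes/s.
File B is larger; ratio = 94,176,000 / 9,613,800 = 9.80.

File B, by a factor of 9.80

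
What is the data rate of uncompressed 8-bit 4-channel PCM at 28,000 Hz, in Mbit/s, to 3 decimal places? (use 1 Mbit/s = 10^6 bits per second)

Bit rate = 28,000 × 8 × 4 = 896,000 bits/s.
= 0.896 Mbit/s.

0.896 Mbit/s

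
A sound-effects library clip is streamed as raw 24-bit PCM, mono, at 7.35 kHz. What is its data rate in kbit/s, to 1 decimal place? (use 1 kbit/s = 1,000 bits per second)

176.4 kbit/s

Bit rate = 7,350 × 24 × 1 = 176,400 bits/s.
= 176.4 kbit/s.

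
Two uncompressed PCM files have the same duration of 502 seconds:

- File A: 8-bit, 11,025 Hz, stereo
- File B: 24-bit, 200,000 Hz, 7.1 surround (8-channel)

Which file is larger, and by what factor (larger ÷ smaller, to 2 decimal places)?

File A: 11,025 × 1 × 2 = 22,050 bytes/s.
File B: 200,000 × 3 × 8 = 4,800,000 bytes/s.
File B is larger; ratio = 2,409,600,000 / 11,069,100 = 217.69.

File B, by a factor of 217.69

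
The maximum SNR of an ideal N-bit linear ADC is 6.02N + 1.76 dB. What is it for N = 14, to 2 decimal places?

86.04 dB

6.02 × 14 + 1.76 = 86.04 dB.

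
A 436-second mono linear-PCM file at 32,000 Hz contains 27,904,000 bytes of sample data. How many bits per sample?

Bytes per sample = 27,904,000 / (32,000 × 436 × 1) = 27,904,000 / 13,952,000 = 2.
Bit depth = 2 × 8 = 16 bits.

16 bits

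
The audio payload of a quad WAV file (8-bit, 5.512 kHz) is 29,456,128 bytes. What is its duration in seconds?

1,336 seconds

Byte rate = 5,512 × 1 × 4 = 22,048 bytes/s.
Duration = 29,456,128 / 22,048 = 1,336 s.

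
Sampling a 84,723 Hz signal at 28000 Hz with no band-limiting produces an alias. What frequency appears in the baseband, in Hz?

723 Hz

Nyquist = 28,000/2 = 14,000 Hz; 84,723 Hz exceeds it.
Alias = |84,723 − 3×28,000| = |84,723 − 84,000| = 723 Hz.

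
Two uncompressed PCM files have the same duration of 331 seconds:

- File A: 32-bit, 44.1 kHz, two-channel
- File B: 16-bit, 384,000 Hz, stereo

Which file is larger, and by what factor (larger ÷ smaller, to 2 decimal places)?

File A: 44,100 × 4 × 2 = 352,800 bytes/s.
File B: 384,000 × 2 × 2 = 1,536,000 bytes/s.
File B is larger; ratio = 508,416,000 / 116,776,800 = 4.35.

File B, by a factor of 4.35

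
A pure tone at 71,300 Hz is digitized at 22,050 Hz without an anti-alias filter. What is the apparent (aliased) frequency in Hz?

Nyquist = 22,050/2 = 11,025 Hz; 71,300 Hz exceeds it.
Alias = |71,300 − 3×22,050| = |71,300 − 66,150| = 5,150 Hz.

5,150 Hz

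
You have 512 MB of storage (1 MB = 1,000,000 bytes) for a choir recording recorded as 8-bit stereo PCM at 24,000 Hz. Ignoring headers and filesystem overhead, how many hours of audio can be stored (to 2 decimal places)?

2.96 hours

Uncompressed byte rate = 24,000 × 1 × 2 = 48,000 bytes/s.
Capacity = 512 × 1,000,000 = 512,000,000 bytes.
512,000,000 / 48,000 ≈ 10666.67 s → 2.96 hours.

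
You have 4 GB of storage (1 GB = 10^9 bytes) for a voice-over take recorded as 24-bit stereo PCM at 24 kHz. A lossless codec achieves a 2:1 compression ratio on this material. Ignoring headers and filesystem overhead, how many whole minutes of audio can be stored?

Uncompressed byte rate = 24,000 × 3 × 2 = 144,000 bytes/s.
After 2:1 compression, effective rate ≈ 72000 bytes/s.
Capacity = 4 × 1,000,000,000 = 4,000,000,000 bytes.
4,000,000,000 / effective rate ≈ 55555.56 s → 925 minutes.

925 minutes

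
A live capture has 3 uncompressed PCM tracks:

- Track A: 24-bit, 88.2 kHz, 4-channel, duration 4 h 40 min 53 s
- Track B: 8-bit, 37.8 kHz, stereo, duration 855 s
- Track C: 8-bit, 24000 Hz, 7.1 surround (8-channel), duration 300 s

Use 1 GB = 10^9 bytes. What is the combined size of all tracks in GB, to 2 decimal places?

Track A: 4 h 40 min 53 s = 16,853 s; 88,200 × 16,853 × 3 × 4 = 17,837,215,200 bytes.
Track B: 37,800 × 855 × 1 × 2 = 64,638,000 bytes.
Track C: 24,000 × 300 × 1 × 8 = 57,600,000 bytes.
Total = 17,959,453,200 bytes = 17.96 GB.

17.96 GB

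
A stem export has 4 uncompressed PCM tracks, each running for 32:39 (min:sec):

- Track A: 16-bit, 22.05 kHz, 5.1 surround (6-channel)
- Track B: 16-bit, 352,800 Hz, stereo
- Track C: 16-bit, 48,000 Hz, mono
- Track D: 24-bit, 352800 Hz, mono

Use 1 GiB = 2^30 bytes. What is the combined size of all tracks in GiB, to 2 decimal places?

32:39 (min:sec) = 1,959 s.
Track A: 22,050 × 1,959 × 2 × 6 = 518,351,400 bytes.
Track B: 352,800 × 1,959 × 2 × 2 = 2,764,540,800 bytes.
Track C: 48,000 × 1,959 × 2 × 1 = 188,064,000 bytes.
Track D: 352,800 × 1,959 × 3 × 1 = 2,073,405,600 bytes.
Total = 5,544,361,800 bytes = 5.16 GiB.

5.16 GiB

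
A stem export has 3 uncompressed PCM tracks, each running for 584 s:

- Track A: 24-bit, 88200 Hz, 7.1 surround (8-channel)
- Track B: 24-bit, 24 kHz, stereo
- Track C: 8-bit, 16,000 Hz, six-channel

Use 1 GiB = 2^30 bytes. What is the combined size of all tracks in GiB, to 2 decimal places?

1.28 GiB

Track A: 88,200 × 584 × 3 × 8 = 1,236,211,200 bytes.
Track B: 24,000 × 584 × 3 × 2 = 84,096,000 bytes.
Track C: 16,000 × 584 × 1 × 6 = 56,064,000 bytes.
Total = 1,376,371,200 bytes = 1.28 GiB.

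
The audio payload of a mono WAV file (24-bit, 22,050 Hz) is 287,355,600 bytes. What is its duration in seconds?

Byte rate = 22,050 × 3 × 1 = 66,150 bytes/s.
Duration = 287,355,600 / 66,150 = 4,344 s.

4,344 seconds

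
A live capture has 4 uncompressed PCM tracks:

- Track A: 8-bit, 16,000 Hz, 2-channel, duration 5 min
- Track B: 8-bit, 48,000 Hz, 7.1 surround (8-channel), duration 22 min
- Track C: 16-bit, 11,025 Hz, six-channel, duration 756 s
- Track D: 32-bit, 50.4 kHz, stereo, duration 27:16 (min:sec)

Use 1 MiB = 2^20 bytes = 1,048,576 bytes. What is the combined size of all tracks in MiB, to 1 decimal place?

1217.0 MiB

Track A: 5 min = 300 s; 16,000 × 300 × 1 × 2 = 9,600,000 bytes.
Track B: 22 min = 1,320 s; 48,000 × 1,320 × 1 × 8 = 506,880,000 bytes.
Track C: 11,025 × 756 × 2 × 6 = 100,018,800 bytes.
Track D: 27:16 (min:sec) = 1,636 s; 50,400 × 1,636 × 4 × 2 = 659,635,200 bytes.
Total = 1,276,134,000 bytes = 1217.0 MiB.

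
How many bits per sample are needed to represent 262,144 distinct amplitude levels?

log2(262,144) = 18.

18 bits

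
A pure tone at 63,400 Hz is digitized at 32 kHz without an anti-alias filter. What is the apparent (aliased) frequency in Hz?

600 Hz

Nyquist = 32,000/2 = 16,000 Hz; 63,400 Hz exceeds it.
Alias = |63,400 − 2×32,000| = |63,400 − 64,000| = 600 Hz.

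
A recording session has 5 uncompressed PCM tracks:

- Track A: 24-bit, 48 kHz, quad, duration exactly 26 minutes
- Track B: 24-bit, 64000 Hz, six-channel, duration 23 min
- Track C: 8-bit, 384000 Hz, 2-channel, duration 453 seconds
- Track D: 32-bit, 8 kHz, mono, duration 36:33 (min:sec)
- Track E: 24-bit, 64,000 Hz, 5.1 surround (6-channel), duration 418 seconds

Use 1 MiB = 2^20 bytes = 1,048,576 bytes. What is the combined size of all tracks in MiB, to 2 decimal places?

3230.99 MiB

Track A: exactly 26 minutes = 1,560 s; 48,000 × 1,560 × 3 × 4 = 898,560,000 bytes.
Track B: 23 min = 1,380 s; 64,000 × 1,380 × 3 × 6 = 1,589,760,000 bytes.
Track C: 384,000 × 453 × 1 × 2 = 347,904,000 bytes.
Track D: 36:33 (min:sec) = 2,193 s; 8,000 × 2,193 × 4 × 1 = 70,176,000 bytes.
Track E: 64,000 × 418 × 3 × 6 = 481,536,000 bytes.
Total = 3,387,936,000 bytes = 3230.99 MiB.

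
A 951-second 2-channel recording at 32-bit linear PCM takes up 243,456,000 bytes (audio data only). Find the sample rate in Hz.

Bytes = sample_rate × seconds × bytes_per_sample × channels.
sample_rate = 243,456,000 / (951 × 4 × 2) = 243,456,000 / 7,608 = 32,000 Hz.

32,000 Hz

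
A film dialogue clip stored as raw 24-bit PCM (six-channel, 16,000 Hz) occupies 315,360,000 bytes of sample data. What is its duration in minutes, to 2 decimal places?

18.25 minutes

Byte rate = 16,000 × 3 × 6 = 288,000 bytes/s.
Duration = 315,360,000 / 288,000 = 1,095 s.
1,095 s / 60 = 18.25 minutes.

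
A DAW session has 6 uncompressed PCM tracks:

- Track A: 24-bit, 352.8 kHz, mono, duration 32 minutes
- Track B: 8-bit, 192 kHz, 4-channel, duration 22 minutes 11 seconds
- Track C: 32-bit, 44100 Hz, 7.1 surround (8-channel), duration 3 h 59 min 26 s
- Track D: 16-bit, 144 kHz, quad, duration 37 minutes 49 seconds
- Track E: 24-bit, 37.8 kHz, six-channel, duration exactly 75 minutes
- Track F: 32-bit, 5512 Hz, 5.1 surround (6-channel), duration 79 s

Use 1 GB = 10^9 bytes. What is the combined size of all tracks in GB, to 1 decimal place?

29.0 GB

Track A: 32 minutes = 1,920 s; 352,800 × 1,920 × 3 × 1 = 2,032,128,000 bytes.
Track B: 22 minutes 11 seconds = 1,331 s; 192,000 × 1,331 × 1 × 4 = 1,022,208,000 bytes.
Track C: 3 h 59 min 26 s = 14,366 s; 44,100 × 14,366 × 4 × 8 = 20,273,299,200 bytes.
Track D: 37 minutes 49 seconds = 2,269 s; 144,000 × 2,269 × 2 × 4 = 2,613,888,000 bytes.
Track E: exactly 75 minutes = 4,500 s; 37,800 × 4,500 × 3 × 6 = 3,061,800,000 bytes.
Track F: 5,512 × 79 × 4 × 6 = 10,450,752 bytes.
Total = 29,013,773,952 bytes = 29.0 GB.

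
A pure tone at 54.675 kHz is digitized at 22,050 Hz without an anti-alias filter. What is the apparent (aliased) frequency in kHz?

10.575 kHz

Nyquist = 22,050/2 = 11,025 Hz; 54,675 Hz exceeds it.
Alias = |54,675 − 2×22,050| = |54,675 − 44,100| = 10,575 Hz = 10.575 kHz.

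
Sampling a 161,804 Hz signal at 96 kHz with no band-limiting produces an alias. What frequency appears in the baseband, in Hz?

30,196 Hz

Nyquist = 96,000/2 = 48,000 Hz; 161,804 Hz exceeds it.
Alias = |161,804 − 2×96,000| = |161,804 − 192,000| = 30,196 Hz.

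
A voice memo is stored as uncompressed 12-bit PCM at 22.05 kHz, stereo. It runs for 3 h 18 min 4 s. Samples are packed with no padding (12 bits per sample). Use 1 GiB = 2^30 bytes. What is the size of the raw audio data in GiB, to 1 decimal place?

0.7 GiB

Duration = 3 h 18 min 4 s = 11,884 s.
Bits = 22,050 × 11,884 × 12 × 2 = 6,289,012,800 bits = 786,126,600 bytes.
786,126,600 / 1,073,741,824 = 0.7 GiB.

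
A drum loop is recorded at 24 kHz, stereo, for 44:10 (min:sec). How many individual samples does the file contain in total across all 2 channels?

127,200,000 samples

44:10 (min:sec) = 2,650 s.
24,000 × 2,650 s × 2 ch = 127,200,000 samples.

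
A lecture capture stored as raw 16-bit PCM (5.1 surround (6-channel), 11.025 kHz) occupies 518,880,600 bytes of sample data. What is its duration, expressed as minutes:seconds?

65:22

Byte rate = 11,025 × 2 × 6 = 132,300 bytes/s.
Duration = 518,880,600 / 132,300 = 3,922 s.
3,922 s = 65:22.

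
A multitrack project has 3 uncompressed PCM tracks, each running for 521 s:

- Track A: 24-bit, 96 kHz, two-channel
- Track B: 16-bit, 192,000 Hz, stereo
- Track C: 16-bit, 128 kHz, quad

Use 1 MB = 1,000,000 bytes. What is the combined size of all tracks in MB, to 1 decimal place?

1233.7 MB

Track A: 96,000 × 521 × 3 × 2 = 300,096,000 bytes.
Track B: 192,000 × 521 × 2 × 2 = 400,128,000 bytes.
Track C: 128,000 × 521 × 2 × 4 = 533,504,000 bytes.
Total = 1,233,728,000 bytes = 1233.7 MB.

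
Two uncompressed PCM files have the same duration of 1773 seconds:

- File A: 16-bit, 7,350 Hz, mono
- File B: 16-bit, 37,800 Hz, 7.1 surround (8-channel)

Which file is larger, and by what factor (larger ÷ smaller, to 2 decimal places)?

File A: 7,350 × 2 × 1 = 14,700 bytes/s.
File B: 37,800 × 2 × 8 = 604,800 bytes/s.
File B is larger; ratio = 1,072,310,400 / 26,063,100 = 41.14.

File B, by a factor of 41.14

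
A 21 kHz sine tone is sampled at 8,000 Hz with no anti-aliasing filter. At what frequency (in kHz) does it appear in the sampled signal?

3 kHz

Nyquist = 8,000/2 = 4,000 Hz; 21,000 Hz exceeds it.
Alias = |21,000 − 3×8,000| = |21,000 − 24,000| = 3,000 Hz = 3 kHz.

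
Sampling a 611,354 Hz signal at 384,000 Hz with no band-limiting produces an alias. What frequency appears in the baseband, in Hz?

Nyquist = 384,000/2 = 192,000 Hz; 611,354 Hz exceeds it.
Alias = |611,354 − 2×384,000| = |611,354 − 768,000| = 156,646 Hz.

156,646 Hz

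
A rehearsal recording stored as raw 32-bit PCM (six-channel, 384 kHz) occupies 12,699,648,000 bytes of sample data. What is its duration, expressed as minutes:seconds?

22:58

Byte rate = 384,000 × 4 × 6 = 9,216,000 bytes/s.
Duration = 12,699,648,000 / 9,216,000 = 1,378 s.
1,378 s = 22:58.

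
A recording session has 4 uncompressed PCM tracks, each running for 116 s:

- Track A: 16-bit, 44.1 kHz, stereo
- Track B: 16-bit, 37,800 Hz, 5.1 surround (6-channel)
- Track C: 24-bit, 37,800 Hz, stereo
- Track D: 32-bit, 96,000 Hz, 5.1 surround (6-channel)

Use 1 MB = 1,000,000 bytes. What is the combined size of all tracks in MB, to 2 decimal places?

366.65 MB

Track A: 44,100 × 116 × 2 × 2 = 20,462,400 bytes.
Track B: 37,800 × 116 × 2 × 6 = 52,617,600 bytes.
Track C: 37,800 × 116 × 3 × 2 = 26,308,800 bytes.
Track D: 96,000 × 116 × 4 × 6 = 267,264,000 bytes.
Total = 366,652,800 bytes = 366.65 MB.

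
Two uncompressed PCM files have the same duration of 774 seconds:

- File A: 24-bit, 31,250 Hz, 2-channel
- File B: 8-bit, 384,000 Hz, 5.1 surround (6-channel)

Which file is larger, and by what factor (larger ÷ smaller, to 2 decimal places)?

File B, by a factor of 12.29

File A: 31,250 × 3 × 2 = 187,500 bytes/s.
File B: 384,000 × 1 × 6 = 2,304,000 bytes/s.
File B is larger; ratio = 1,783,296,000 / 145,125,000 = 12.29.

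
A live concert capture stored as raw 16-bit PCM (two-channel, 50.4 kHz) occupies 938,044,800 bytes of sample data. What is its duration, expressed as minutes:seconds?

77:33

Byte rate = 50,400 × 2 × 2 = 201,600 bytes/s.
Duration = 938,044,800 / 201,600 = 4,653 s.
4,653 s = 77:33.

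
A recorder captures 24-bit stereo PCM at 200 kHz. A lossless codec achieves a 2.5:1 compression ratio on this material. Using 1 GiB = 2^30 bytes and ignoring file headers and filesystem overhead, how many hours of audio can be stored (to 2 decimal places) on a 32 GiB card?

19.88 hours

Uncompressed byte rate = 200,000 × 3 × 2 = 1,200,000 bytes/s.
After 2.5:1 compression, effective rate ≈ 480000 bytes/s.
Capacity = 32 × 1,073,741,824 = 34,359,738,368 bytes.
34,359,738,368 / effective rate ≈ 71582.79 s → 19.88 hours.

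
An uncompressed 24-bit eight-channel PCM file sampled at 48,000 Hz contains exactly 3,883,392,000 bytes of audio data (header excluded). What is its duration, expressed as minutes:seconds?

Byte rate = 48,000 × 3 × 8 = 1,152,000 bytes/s.
Duration = 3,883,392,000 / 1,152,000 = 3,371 s.
3,371 s = 56:11.

56:11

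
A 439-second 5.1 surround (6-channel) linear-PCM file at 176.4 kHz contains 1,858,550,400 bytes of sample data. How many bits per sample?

32 bits

Bytes per sample = 1,858,550,400 / (176,400 × 439 × 6) = 1,858,550,400 / 464,637,600 = 4.
Bit depth = 4 × 8 = 32 bits.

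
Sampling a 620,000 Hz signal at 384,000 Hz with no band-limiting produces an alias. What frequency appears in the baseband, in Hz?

Nyquist = 384,000/2 = 192,000 Hz; 620,000 Hz exceeds it.
Alias = |620,000 − 2×384,000| = |620,000 − 768,000| = 148,000 Hz.

148,000 Hz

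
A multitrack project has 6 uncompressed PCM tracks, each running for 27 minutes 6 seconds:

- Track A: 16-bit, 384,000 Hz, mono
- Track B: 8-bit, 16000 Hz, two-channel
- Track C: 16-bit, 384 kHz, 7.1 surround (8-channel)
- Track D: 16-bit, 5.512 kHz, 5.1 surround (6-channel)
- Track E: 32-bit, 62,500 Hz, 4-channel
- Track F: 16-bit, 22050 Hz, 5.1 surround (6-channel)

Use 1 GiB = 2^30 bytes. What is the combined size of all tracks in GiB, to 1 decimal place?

12.5 GiB

27 minutes 6 seconds = 1,626 s.
Track A: 384,000 × 1,626 × 2 × 1 = 1,248,768,000 bytes.
Track B: 16,000 × 1,626 × 1 × 2 = 52,032,000 bytes.
Track C: 384,000 × 1,626 × 2 × 8 = 9,990,144,000 bytes.
Track D: 5,512 × 1,626 × 2 × 6 = 107,550,144 bytes.
Track E: 62,500 × 1,626 × 4 × 4 = 1,626,000,000 bytes.
Track F: 22,050 × 1,626 × 2 × 6 = 430,239,600 bytes.
Total = 13,454,733,744 bytes = 12.5 GiB.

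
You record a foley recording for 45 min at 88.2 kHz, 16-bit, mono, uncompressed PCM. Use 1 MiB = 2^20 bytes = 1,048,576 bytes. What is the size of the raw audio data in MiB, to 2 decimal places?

454.22 MiB

Duration = 45 min = 2,700 s.
Bytes = 88,200 samples/s × 2,700 s × 2 bytes/sample × 1 ch = 476,280,000 bytes.
476,280,000 / 1,048,576 = 454.22 MiB.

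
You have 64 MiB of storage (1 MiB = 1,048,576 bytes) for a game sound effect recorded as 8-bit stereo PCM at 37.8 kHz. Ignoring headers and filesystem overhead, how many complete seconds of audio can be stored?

887 seconds

Uncompressed byte rate = 37,800 × 1 × 2 = 75,600 bytes/s.
Capacity = 64 × 1,048,576 = 67,108,864 bytes.
67,108,864 / 75,600 ≈ 887.68 s → 887 seconds.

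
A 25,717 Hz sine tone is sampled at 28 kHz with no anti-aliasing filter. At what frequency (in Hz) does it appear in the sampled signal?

2,283 Hz

Nyquist = 28,000/2 = 14,000 Hz; 25,717 Hz exceeds it.
Alias = |25,717 − 1×28,000| = |25,717 − 28,000| = 2,283 Hz.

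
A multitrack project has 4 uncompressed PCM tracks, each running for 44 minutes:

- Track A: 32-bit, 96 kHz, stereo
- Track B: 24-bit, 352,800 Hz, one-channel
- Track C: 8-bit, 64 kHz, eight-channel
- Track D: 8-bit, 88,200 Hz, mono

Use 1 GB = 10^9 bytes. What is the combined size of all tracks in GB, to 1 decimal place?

6.4 GB

44 minutes = 2,640 s.
Track A: 96,000 × 2,640 × 4 × 2 = 2,027,520,000 bytes.
Track B: 352,800 × 2,640 × 3 × 1 = 2,794,176,000 bytes.
Track C: 64,000 × 2,640 × 1 × 8 = 1,351,680,000 bytes.
Track D: 88,200 × 2,640 × 1 × 1 = 232,848,000 bytes.
Total = 6,406,224,000 bytes = 6.4 GB.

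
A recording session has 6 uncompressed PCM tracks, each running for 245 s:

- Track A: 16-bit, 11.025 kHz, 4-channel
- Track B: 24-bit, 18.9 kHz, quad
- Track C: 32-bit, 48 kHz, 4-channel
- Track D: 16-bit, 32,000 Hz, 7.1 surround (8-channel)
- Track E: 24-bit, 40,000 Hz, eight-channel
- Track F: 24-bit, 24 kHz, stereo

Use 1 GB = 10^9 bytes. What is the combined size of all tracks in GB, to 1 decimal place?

Track A: 11,025 × 245 × 2 × 4 = 21,609,000 bytes.
Track B: 18,900 × 245 × 3 × 4 = 55,566,000 bytes.
Track C: 48,000 × 245 × 4 × 4 = 188,160,000 bytes.
Track D: 32,000 × 245 × 2 × 8 = 125,440,000 bytes.
Track E: 40,000 × 245 × 3 × 8 = 235,200,000 bytes.
Track F: 24,000 × 245 × 3 × 2 = 35,280,000 bytes.
Total = 661,255,000 bytes = 0.7 GB.

0.7 GB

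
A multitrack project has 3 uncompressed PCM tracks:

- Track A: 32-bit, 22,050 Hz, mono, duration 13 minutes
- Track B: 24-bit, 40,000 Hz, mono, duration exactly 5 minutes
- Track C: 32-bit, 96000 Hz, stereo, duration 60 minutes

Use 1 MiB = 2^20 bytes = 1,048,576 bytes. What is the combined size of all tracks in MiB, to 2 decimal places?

Track A: 13 minutes = 780 s; 22,050 × 780 × 4 × 1 = 68,796,000 bytes.
Track B: exactly 5 minutes = 300 s; 40,000 × 300 × 3 × 1 = 36,000,000 bytes.
Track C: 60 minutes = 3,600 s; 96,000 × 3,600 × 4 × 2 = 2,764,800,000 bytes.
Total = 2,869,596,000 bytes = 2736.66 MiB.

2736.66 MiB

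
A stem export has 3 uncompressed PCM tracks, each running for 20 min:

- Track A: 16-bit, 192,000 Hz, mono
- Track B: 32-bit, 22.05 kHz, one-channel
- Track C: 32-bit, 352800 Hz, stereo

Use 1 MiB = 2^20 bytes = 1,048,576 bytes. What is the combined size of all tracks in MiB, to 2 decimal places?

20 min = 1,200 s.
Track A: 192,000 × 1,200 × 2 × 1 = 460,800,000 bytes.
Track B: 22,050 × 1,200 × 4 × 1 = 105,840,000 bytes.
Track C: 352,800 × 1,200 × 4 × 2 = 3,386,880,000 bytes.
Total = 3,953,520,000 bytes = 3770.37 MiB.

3770.37 MiB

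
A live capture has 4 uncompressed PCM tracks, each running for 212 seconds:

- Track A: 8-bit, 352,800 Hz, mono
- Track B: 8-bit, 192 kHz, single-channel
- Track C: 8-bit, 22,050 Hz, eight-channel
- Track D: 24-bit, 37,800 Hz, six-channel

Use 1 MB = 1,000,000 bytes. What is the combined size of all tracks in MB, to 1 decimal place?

Track A: 352,800 × 212 × 1 × 1 = 74,793,600 bytes.
Track B: 192,000 × 212 × 1 × 1 = 40,704,000 bytes.
Track C: 22,050 × 212 × 1 × 8 = 37,396,800 bytes.
Track D: 37,800 × 212 × 3 × 6 = 144,244,800 bytes.
Total = 297,139,200 bytes = 297.1 MB.

297.1 MB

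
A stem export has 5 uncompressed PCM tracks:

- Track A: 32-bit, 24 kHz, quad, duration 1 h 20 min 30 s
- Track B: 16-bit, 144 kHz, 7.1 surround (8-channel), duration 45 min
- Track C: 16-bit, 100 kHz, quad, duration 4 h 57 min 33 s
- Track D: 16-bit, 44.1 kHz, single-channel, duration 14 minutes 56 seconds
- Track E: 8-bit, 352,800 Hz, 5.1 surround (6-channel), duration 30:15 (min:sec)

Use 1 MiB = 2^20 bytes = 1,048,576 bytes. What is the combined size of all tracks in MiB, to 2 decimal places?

Track A: 1 h 20 min 30 s = 4,830 s; 24,000 × 4,830 × 4 × 4 = 1,854,720,000 bytes.
Track B: 45 min = 2,700 s; 144,000 × 2,700 × 2 × 8 = 6,220,800,000 bytes.
Track C: 4 h 57 min 33 s = 17,853 s; 100,000 × 17,853 × 2 × 4 = 14,282,400,000 bytes.
Track D: 14 minutes 56 seconds = 896 s; 44,100 × 896 × 2 × 1 = 79,027,200 bytes.
Track E: 30:15 (min:sec) = 1,815 s; 352,800 × 1,815 × 1 × 6 = 3,841,992,000 bytes.
Total = 26,278,939,200 bytes = 25061.55 MiB.

25061.55 MiB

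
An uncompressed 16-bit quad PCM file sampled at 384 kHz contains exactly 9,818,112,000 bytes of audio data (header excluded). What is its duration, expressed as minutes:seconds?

53:16

Byte rate = 384,000 × 2 × 4 = 3,072,000 bytes/s.
Duration = 9,818,112,000 / 3,072,000 = 3,196 s.
3,196 s = 53:16.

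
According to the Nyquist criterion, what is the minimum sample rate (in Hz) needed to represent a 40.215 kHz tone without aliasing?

Minimum sample rate = 2 × 40,215 Hz = 80,430 Hz.

80,430 Hz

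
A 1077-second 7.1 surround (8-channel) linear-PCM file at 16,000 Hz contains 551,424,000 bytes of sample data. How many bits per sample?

32 bits

Bytes per sample = 551,424,000 / (16,000 × 1,077 × 8) = 551,424,000 / 137,856,000 = 4.
Bit depth = 4 × 8 = 32 bits.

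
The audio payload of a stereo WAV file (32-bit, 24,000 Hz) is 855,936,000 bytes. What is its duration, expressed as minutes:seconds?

74:18

Byte rate = 24,000 × 4 × 2 = 192,000 bytes/s.
Duration = 855,936,000 / 192,000 = 4,458 s.
4,458 s = 74:18.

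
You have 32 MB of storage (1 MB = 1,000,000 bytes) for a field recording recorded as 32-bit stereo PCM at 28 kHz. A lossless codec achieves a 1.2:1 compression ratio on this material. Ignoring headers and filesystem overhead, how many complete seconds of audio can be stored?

171 seconds

Uncompressed byte rate = 28,000 × 4 × 2 = 224,000 bytes/s.
After 1.2:1 compression, effective rate ≈ 186666.67 bytes/s.
Capacity = 32 × 1,000,000 = 32,000,000 bytes.
32,000,000 / effective rate ≈ 171.43 s → 171 seconds.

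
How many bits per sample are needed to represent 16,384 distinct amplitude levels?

14 bits

log2(16,384) = 14.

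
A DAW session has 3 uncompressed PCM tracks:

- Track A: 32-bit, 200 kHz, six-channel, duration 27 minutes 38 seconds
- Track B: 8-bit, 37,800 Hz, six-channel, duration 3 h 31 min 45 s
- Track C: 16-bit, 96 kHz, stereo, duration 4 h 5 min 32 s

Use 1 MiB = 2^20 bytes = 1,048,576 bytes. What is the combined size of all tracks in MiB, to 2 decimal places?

Track A: 27 minutes 38 seconds = 1,658 s; 200,000 × 1,658 × 4 × 6 = 7,958,400,000 bytes.
Track B: 3 h 31 min 45 s = 12,705 s; 37,800 × 12,705 × 1 × 6 = 2,881,494,000 bytes.
Track C: 4 h 5 min 32 s = 14,732 s; 96,000 × 14,732 × 2 × 2 = 5,657,088,000 bytes.
Total = 16,496,982,000 bytes = 15732.75 MiB.

15732.75 MiB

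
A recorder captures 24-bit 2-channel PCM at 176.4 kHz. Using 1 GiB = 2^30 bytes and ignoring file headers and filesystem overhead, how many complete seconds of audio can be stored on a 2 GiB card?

2,028 seconds

Uncompressed byte rate = 176,400 × 3 × 2 = 1,058,400 bytes/s.
Capacity = 2 × 1,073,741,824 = 2,147,483,648 bytes.
2,147,483,648 / 1,058,400 ≈ 2028.99 s → 2,028 seconds.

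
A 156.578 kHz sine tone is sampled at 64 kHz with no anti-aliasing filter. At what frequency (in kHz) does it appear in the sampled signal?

Nyquist = 64,000/2 = 32,000 Hz; 156,578 Hz exceeds it.
Alias = |156,578 − 2×64,000| = |156,578 − 128,000| = 28,578 Hz = 28.578 kHz.

28.578 kHz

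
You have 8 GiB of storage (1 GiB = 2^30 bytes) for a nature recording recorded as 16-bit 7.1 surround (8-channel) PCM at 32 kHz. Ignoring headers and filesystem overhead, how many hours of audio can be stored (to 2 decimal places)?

4.66 hours

Uncompressed byte rate = 32,000 × 2 × 8 = 512,000 bytes/s.
Capacity = 8 × 1,073,741,824 = 8,589,934,592 bytes.
8,589,934,592 / 512,000 ≈ 16777.22 s → 4.66 hours.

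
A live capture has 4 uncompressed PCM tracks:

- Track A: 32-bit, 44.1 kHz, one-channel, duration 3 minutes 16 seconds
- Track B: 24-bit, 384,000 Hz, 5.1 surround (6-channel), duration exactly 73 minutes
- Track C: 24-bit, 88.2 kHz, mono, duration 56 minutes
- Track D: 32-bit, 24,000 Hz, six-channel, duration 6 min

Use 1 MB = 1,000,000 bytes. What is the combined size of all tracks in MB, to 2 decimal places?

31405.55 MB

Track A: 3 minutes 16 seconds = 196 s; 44,100 × 196 × 4 × 1 = 34,574,400 bytes.
Track B: exactly 73 minutes = 4,380 s; 384,000 × 4,380 × 3 × 6 = 30,274,560,000 bytes.
Track C: 56 minutes = 3,360 s; 88,200 × 3,360 × 3 × 1 = 889,056,000 bytes.
Track D: 6 min = 360 s; 24,000 × 360 × 4 × 6 = 207,360,000 bytes.
Total = 31,405,550,400 bytes = 31405.55 MB.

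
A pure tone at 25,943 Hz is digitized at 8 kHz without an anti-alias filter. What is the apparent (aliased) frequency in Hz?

1,943 Hz

Nyquist = 8,000/2 = 4,000 Hz; 25,943 Hz exceeds it.
Alias = |25,943 − 3×8,000| = |25,943 − 24,000| = 1,943 Hz.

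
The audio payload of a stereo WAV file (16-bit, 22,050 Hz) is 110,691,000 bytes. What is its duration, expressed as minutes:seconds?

Byte rate = 22,050 × 2 × 2 = 88,200 bytes/s.
Duration = 110,691,000 / 88,200 = 1,255 s.
1,255 s = 20:55.

20:55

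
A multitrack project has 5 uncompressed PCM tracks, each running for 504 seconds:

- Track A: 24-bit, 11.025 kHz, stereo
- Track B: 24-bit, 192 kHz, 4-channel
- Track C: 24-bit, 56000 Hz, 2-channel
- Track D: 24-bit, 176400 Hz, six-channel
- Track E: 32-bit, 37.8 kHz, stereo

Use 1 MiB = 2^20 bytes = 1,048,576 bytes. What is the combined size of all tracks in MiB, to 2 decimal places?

Track A: 11,025 × 504 × 3 × 2 = 33,339,600 bytes.
Track B: 192,000 × 504 × 3 × 4 = 1,161,216,000 bytes.
Track C: 56,000 × 504 × 3 × 2 = 169,344,000 bytes.
Track D: 176,400 × 504 × 3 × 6 = 1,600,300,800 bytes.
Track E: 37,800 × 504 × 4 × 2 = 152,409,600 bytes.
Total = 3,116,610,000 bytes = 2972.23 MiB.

2972.23 MiB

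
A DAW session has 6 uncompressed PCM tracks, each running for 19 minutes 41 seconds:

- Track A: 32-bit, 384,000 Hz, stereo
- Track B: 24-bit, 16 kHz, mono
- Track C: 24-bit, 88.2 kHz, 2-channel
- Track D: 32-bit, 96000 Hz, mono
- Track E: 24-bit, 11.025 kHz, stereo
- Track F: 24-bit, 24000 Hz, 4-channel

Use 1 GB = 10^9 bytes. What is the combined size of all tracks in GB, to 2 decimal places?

19 minutes 41 seconds = 1,181 s.
Track A: 384,000 × 1,181 × 4 × 2 = 3,628,032,000 bytes.
Track B: 16,000 × 1,181 × 3 × 1 = 56,688,000 bytes.
Track C: 88,200 × 1,181 × 3 × 2 = 624,985,200 bytes.
Track D: 96,000 × 1,181 × 4 × 1 = 453,504,000 bytes.
Track E: 11,025 × 1,181 × 3 × 2 = 78,123,150 bytes.
Track F: 24,000 × 1,181 × 3 × 4 = 340,128,000 bytes.
Total = 5,181,460,350 bytes = 5.18 GB.

5.18 GB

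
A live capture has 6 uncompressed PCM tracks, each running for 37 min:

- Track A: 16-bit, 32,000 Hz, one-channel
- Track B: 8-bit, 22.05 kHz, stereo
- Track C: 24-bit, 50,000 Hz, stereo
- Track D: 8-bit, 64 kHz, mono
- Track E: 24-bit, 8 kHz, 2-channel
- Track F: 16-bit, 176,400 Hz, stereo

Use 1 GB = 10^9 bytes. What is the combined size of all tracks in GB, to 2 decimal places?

37 min = 2,220 s.
Track A: 32,000 × 2,220 × 2 × 1 = 142,080,000 bytes.
Track B: 22,050 × 2,220 × 1 × 2 = 97,902,000 bytes.
Track C: 50,000 × 2,220 × 3 × 2 = 666,000,000 bytes.
Track D: 64,000 × 2,220 × 1 × 1 = 142,080,000 bytes.
Track E: 8,000 × 2,220 × 3 × 2 = 106,560,000 bytes.
Track F: 176,400 × 2,220 × 2 × 2 = 1,566,432,000 bytes.
Total = 2,721,054,000 bytes = 2.72 GB.

2.72 GB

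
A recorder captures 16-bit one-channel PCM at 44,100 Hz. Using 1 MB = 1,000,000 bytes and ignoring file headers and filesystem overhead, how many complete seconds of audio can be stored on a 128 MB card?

Uncompressed byte rate = 44,100 × 2 × 1 = 88,200 bytes/s.
Capacity = 128 × 1,000,000 = 128,000,000 bytes.
128,000,000 / 88,200 ≈ 1451.25 s → 1,451 seconds.

1,451 seconds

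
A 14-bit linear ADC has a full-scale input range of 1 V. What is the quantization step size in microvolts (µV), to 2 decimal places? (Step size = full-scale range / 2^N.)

1 V / 2^14 = 1 / 16,384 V = 61.04 µV.

61.04 µV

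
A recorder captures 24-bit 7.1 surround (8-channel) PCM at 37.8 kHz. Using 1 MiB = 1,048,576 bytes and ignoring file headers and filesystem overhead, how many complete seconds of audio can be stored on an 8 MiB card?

Uncompressed byte rate = 37,800 × 3 × 8 = 907,200 bytes/s.
Capacity = 8 × 1,048,576 = 8,388,608 bytes.
8,388,608 / 907,200 ≈ 9.25 s → 9 seconds.

9 seconds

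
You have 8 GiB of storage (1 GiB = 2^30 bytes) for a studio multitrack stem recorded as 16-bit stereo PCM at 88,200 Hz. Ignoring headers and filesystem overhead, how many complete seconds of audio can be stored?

Uncompressed byte rate = 88,200 × 2 × 2 = 352,800 bytes/s.
Capacity = 8 × 1,073,741,824 = 8,589,934,592 bytes.
8,589,934,592 / 352,800 ≈ 24347.89 s → 24,347 seconds.

24,347 seconds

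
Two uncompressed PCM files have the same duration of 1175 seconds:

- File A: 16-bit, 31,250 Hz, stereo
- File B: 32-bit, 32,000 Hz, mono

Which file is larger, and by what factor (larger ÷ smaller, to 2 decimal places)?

File B, by a factor of 1.02

File A: 31,250 × 2 × 2 = 125,000 bytes/s.
File B: 32,000 × 4 × 1 = 128,000 bytes/s.
File B is larger; ratio = 150,400,000 / 146,875,000 = 1.02.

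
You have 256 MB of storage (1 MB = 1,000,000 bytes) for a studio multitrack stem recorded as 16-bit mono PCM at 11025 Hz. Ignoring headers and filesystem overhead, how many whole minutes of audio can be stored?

Uncompressed byte rate = 11,025 × 2 × 1 = 22,050 bytes/s.
Capacity = 256 × 1,000,000 = 256,000,000 bytes.
256,000,000 / 22,050 ≈ 11609.98 s → 193 minutes.

193 minutes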